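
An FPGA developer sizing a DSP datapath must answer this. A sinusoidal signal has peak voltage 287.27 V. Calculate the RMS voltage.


RMS voltage for a sinusoidal waveform:
V_rms = V_peak / sqrt(2)
      = 287.27 / 1.414214
      = 203.131 V

203.131 V


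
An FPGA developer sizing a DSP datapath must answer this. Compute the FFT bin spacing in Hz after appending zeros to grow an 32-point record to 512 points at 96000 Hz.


Frequency resolution after zero-padding:
N_padded = 32 * 16 = 512
df = fs / N_padded
   = 96000 / 512
   = 187.5 Hz

187.5 Hz


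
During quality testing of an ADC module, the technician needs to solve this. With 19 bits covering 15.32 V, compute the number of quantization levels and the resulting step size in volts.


Step 1 — number of quantization levels:
L = 2^N = 2^19 = 524288

Step 2 — LSB step size:
delta = Vfs / L
      = 15.32 / 524288
      = 2.922e-05 V

Levels = 524288; step size = 2.922e-05 V


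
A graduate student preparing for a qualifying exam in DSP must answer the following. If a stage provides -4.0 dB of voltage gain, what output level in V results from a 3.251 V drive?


Output voltage from dB gain:
V_out = V_in * 10^(gain_dB / 20)
      = 3.251 * 10^(-4.0 / 20)
      = 3.251 * 0.630957
      = 2.0512 V

2.0512 V


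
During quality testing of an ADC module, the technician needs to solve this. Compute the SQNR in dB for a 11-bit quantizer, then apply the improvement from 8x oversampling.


Step 1 — baseline SQNR at Nyquist:
SQNR_base = 6.02*N + 1.76
          = 6.02*11 + 1.76
          = 67.98 dB

Step 2 — oversampling processing gain:
G = 10*log10(OSR) = 10*log10(8) = 9.03 dB

Step 3 — total:
SQNR_total = 67.98 + 9.03 = 77.01 dB

Base SQNR = 67.98 dB; oversampled SQNR = 77.01 dB


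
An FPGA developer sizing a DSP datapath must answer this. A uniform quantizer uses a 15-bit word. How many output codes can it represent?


Number of quantization levels = 2^N
= 2^15
= 32768

32768


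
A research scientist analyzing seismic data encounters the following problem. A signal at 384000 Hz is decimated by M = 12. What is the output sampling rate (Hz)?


Decimation reduces the sample rate:
fs_out = fs_in / M
       = 384000 / 12
       = 32000.0 Hz

32000.0 Hz


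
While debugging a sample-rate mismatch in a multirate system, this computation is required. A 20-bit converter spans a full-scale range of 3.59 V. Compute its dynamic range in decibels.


Dynamic range from full-scale to LSB:
V_min = V_max / 2^bits = 3.59 / 2^20
DR = 20 * log10(V_max / V_min)
   = 20 * log10(2^20)
   = 20 * 20 * log10(2)
   = 120.41 dB

120.41 dB


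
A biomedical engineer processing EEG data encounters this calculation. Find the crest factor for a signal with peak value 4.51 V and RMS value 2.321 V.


Crest factor is the ratio of peak to RMS:
CF = V_peak / V_rms
   = 4.51 / 2.321
   = 1.9431

1.9431


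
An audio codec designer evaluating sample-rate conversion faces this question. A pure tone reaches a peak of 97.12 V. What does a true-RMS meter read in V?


RMS voltage for a sinusoidal waveform:
V_rms = V_peak / sqrt(2)
      = 97.12 / 1.414214
      = 68.674 V

68.674 V


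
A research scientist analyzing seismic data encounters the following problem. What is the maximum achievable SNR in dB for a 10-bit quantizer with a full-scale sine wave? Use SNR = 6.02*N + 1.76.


Theoretical SNR for a full-scale sinusoid:
SNR = 6.02 * N + 1.76
    = 6.02 * 10 + 1.76
    = 60.2 + 1.76
    = 61.96 dB

61.96 dB


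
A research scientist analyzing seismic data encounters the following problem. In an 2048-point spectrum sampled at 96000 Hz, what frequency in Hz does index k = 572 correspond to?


Frequency of DFT bin k:
f_k = k * fs / N
    = 572 * 96000 / 2048
    = 54912000 / 2048
    = 26812.5 Hz

26812.5 Hz


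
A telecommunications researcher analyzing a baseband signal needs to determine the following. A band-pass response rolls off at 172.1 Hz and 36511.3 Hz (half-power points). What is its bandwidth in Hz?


Bandwidth is the difference of -3dB frequencies:
BW = f_high - f_low
   = 36511.3 - 172.1
   = 36339.2 Hz

36339.2 Hz


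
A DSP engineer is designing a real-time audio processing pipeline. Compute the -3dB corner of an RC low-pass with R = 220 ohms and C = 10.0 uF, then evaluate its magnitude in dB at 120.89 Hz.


Step 1 — cutoff frequency:
fc = 1 / (2*pi*R*C)
C = 10.0 uF = 1e-05 F
fc = 1 / (2*pi*220*1e-05)
   = 72.3432 Hz

Step 2 — magnitude at f = 120.89 Hz:
|H(f)| = 1 / sqrt(1 + (f/fc)^2)
f/fc = 120.89 / 72.3432 = 1.671062
|H| = 1 / sqrt(1 + 2.792448) = 0.5134997
|H|_dB = 20*log10(0.5134997) = -5.79 dB

fc = 72.3432 Hz; |H(120.89 Hz)| = -5.79 dB


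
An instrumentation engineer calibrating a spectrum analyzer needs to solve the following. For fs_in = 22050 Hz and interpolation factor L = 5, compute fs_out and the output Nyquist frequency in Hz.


Step 1 — output sample rate after interpolation by L:
fs_out = L * fs_in = 5 * 22050 = 110250 Hz

Step 2 — Nyquist frequency of the output stream:
f_Nyq = fs_out / 2 = 110250 / 2 = 55125.0 Hz

fs_out = 110250 Hz; f_Nyquist = 55125.0 Hz


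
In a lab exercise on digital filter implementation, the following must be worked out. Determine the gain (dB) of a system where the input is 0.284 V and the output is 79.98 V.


Voltage gain in dB:
G = 20 * log10(Vout / Vin)
  = 20 * log10(79.98 / 0.284)
  = 20 * log10(281.619718)
  = 20 * 2.449663
  = 48.99 dB

48.99 dB


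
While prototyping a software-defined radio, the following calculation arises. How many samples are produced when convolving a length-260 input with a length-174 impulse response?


Linear convolution output length:
L = N + M - 1
  = 260 + 174 - 1
  = 433 samples

433


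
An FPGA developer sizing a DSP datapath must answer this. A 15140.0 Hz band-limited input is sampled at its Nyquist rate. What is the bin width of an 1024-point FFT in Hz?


Step 1 — Nyquist sampling rate:
fs = 2 * fmax = 2 * 15140.0 = 30280.0 Hz

Step 2 — DFT bin spacing:
df = fs / N = 30280.0 / 1024 = 29.5703 Hz

29.5703 Hz


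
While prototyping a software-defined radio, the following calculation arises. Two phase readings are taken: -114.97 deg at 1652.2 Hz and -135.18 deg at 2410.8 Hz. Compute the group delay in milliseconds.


Group delay from phase difference:
tau = -d(phi)/d(omega)
d(phi) = -20.21 deg = -0.352731 rad
d(omega) = 2*pi*(2410.8 - 1652.2) = 4766.4244 rad/s
tau = -(-0.352731) / 4766.4244
    = 0.074 ms

0.074 ms


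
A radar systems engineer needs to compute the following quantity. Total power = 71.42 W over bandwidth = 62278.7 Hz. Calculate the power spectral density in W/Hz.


Power spectral density:
PSD = P / BW
    = 71.42 / 62278.7
    = 0.00114678 W/Hz

0.00114678 W/Hz


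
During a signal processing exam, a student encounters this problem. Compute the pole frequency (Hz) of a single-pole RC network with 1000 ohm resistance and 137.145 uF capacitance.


Cutoff frequency of a first-order RC filter:
fc = 1 / (2 * pi * R * C)
C = 137.145 uF = 0.000137145 F
fc = 1 / (2 * pi * 1000 * 0.000137145)
   = 1 / 0.86170744895314
   = 1.160487 Hz

1.160487 Hz


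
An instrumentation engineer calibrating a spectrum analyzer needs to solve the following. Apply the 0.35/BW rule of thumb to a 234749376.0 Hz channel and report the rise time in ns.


Rise time from bandwidth relationship:
tr = 0.35 / BW
   = 0.35 / 234749376.0
   = 1.49095178e-09 s
   = 1.491 ns

1.491 ns


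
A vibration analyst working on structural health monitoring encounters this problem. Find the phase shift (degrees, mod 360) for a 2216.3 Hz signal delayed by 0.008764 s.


Phase shift from frequency and time delay:
phi = 360 * f * t_delay
    = 360 * 2216.3 * 0.008764
    = 6992.52 degrees
    mod 360 = 152.52 degrees

152.52 degrees


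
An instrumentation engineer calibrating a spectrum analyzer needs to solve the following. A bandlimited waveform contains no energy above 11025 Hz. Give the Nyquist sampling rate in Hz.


The Nyquist rate is twice the maximum frequency component.
fs_min = 2 * fmax
      = 2 * 11025
      = 22050 Hz

22050


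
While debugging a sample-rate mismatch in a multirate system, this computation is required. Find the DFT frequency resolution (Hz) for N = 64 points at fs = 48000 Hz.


DFT frequency resolution:
df = fs / N
   = 48000 / 64
   = 750.0 Hz

750.0 Hz


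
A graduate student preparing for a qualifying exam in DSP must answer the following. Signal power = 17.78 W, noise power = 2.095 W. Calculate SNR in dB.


SNR in decibels:
SNR = 10 * log10(Ps / Pn)
    = 10 * log10(17.78 / 2.095)
    = 10 * log10(8.4869)
    = 10 * 0.9287
    = 9.29 dB

9.29 dB


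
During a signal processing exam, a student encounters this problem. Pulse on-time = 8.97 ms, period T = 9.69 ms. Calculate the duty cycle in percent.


Duty cycle as a percentage:
DC = (t_on / T) * 100
   = (8.97 / 9.69) * 100
   = 0.925697 * 100
   = 92.57 %

92.57 %


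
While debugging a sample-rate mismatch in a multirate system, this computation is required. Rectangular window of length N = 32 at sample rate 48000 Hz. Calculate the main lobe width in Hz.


Main lobe width for a rectangular window:
Width = 2 * fs / N
      = 2 * 48000 / 32
      = 96000 / 32
      = 3000.0 Hz

3000.0 Hz


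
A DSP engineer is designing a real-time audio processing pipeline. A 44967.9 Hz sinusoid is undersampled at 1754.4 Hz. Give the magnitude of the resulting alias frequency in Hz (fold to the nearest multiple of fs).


Compute the nearest integer multiple of fs to the signal:
n = round(44967.9 / 1754.4) = 26
f_alias = |44967.9 - 26 * 1754.4|
        = |44967.9 - 45614.4|
        = 646.5 Hz

646.5


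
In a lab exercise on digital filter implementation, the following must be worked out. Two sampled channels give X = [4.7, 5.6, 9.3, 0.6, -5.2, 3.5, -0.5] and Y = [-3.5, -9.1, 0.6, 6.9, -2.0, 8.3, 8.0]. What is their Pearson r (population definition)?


Pearson correlation coefficient (population):
r = cov(X,Y) / (std(X) * std(Y))
Mean X = 2.5714, Mean Y = 1.3143
Cov(X,Y) = -6.556735
Std(X) = 4.367972, Std(Y) = 6.185566
r = -0.2427

-0.2427


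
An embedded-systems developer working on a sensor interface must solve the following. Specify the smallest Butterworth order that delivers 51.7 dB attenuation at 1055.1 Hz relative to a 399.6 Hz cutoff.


Butterworth filter order formula:
n = log10(10^(A/10) - 1) / (2 * log10(f_stop/f_pass))
10^(51.7/10) - 1 = 147909.8388
f_stop/f_pass = 1055.1 / 399.6 = 2.6404
n = 6.1304 -> ceil = 7

7


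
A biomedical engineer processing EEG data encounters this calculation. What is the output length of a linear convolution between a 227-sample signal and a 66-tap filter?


Linear convolution output length:
L = N + M - 1
  = 227 + 66 - 1
  = 292 samples

292


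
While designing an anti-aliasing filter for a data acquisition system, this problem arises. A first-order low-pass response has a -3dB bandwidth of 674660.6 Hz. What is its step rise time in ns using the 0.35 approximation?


Rise time from bandwidth relationship:
tr = 0.35 / BW
   = 0.35 / 674660.6
   = 5.187793685e-07 s
   = 518.7794 ns

518.7794 ns


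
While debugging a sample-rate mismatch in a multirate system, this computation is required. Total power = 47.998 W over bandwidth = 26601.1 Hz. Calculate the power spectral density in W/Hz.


Power spectral density:
PSD = P / BW
    = 47.998 / 26601.1
    = 0.00180436 W/Hz

0.00180436 W/Hz


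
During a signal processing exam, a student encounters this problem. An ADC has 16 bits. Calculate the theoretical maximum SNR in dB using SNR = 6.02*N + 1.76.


Theoretical SNR for a full-scale sinusoid:
SNR = 6.02 * N + 1.76
    = 6.02 * 16 + 1.76
    = 96.32 + 1.76
    = 98.08 dB

98.08 dB


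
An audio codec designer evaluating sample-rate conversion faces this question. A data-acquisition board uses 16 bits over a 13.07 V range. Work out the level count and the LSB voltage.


Step 1 — number of quantization levels:
L = 2^N = 2^16 = 65536

Step 2 — LSB step size:
delta = Vfs / L
      = 13.07 / 65536
      = 0.00019943 V

Levels = 65536; step size = 0.00019943 V


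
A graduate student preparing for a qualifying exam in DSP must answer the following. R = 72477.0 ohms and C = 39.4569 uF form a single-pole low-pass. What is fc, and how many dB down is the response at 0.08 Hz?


Step 1 — cutoff frequency:
fc = 1 / (2*pi*R*C)
C = 39.4569 uF = 3.94569e-05 F
fc = 1 / (2*pi*72477.0*3.94569e-05)
   = 0.0556541 Hz

Step 2 — magnitude at f = 0.08 Hz:
|H(f)| = 1 / sqrt(1 + (f/fc)^2)
f/fc = 0.08 / 0.0556541 = 1.43745
|H| = 1 / sqrt(1 + 2.066263) = 0.5710778
|H|_dB = 20*log10(0.5710778) = -4.87 dB

fc = 0.0556541 Hz; |H(0.08 Hz)| = -4.87 dB


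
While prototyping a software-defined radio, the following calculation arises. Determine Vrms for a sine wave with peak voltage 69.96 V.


RMS voltage for a sinusoidal waveform:
V_rms = V_peak / sqrt(2)
      = 69.96 / 1.414214
      = 49.469 V

49.469 V


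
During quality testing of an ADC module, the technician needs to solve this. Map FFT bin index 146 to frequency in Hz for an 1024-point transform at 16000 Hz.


Frequency of DFT bin k:
f_k = k * fs / N
    = 146 * 16000 / 1024
    = 2336000 / 1024
    = 2281.25 Hz

2281.25 Hz


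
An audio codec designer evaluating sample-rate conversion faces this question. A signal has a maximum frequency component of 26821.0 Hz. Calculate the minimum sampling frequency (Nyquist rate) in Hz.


The Nyquist rate is twice the maximum frequency component.
fs_min = 2 * fmax
      = 2 * 26821.0
      = 53642.0 Hz

53642.0


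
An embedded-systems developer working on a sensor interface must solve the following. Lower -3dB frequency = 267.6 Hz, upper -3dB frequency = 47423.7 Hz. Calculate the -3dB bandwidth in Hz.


Bandwidth is the difference of -3dB frequencies:
BW = f_high - f_low
   = 47423.7 - 267.6
   = 47156.1 Hz

47156.1 Hz


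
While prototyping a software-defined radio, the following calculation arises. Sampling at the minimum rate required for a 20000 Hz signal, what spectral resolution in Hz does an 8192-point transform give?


Step 1 — Nyquist sampling rate:
fs = 2 * fmax = 2 * 20000 = 40000 Hz

Step 2 — DFT bin spacing:
df = fs / N = 40000 / 8192 = 4.8828 Hz

4.8828 Hz


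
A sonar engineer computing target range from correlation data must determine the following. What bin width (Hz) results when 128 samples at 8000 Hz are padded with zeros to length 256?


Frequency resolution after zero-padding:
N_padded = 128 * 2 = 256
df = fs / N_padded
   = 8000 / 256
   = 31.25 Hz

31.25 Hz


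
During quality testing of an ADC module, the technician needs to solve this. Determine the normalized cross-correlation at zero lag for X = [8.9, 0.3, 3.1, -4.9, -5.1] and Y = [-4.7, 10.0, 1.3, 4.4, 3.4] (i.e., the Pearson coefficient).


Pearson correlation coefficient (population):
r = cov(X,Y) / (std(X) * std(Y))
Mean X = 0.46, Mean Y = 2.88
Cov(X,Y) = -16.0648
Std(X) = 5.251133, Std(Y) = 4.758739
r = -0.6429

-0.6429


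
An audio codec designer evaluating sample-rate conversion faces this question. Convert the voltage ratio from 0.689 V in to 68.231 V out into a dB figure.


Voltage gain in dB:
G = 20 * log10(Vout / Vin)
  = 20 * log10(68.231 / 0.689)
  = 20 * log10(99.029028)
  = 20 * 1.995763
  = 39.92 dB

39.92 dB


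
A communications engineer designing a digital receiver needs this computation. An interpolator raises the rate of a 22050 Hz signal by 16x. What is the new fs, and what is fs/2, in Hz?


Step 1 — output sample rate after interpolation by L:
fs_out = L * fs_in = 16 * 22050 = 352800 Hz

Step 2 — Nyquist frequency of the output stream:
f_Nyq = fs_out / 2 = 352800 / 2 = 176400.0 Hz

fs_out = 352800 Hz; f_Nyquist = 176400.0 Hz


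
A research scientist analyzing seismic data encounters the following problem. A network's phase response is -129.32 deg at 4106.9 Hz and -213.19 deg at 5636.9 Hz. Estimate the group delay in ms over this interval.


Group delay from phase difference:
tau = -d(phi)/d(omega)
d(phi) = -83.87 deg = -1.463808 rad
d(omega) = 2*pi*(5636.9 - 4106.9) = 9613.2735 rad/s
tau = -(-1.463808) / 9613.2735
    = 0.1523 ms

0.1523 ms


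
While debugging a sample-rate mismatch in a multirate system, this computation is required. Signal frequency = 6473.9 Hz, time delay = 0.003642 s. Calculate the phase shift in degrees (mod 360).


Phase shift from frequency and time delay:
phi = 360 * f * t_delay
    = 360 * 6473.9 * 0.003642
    = 8488.06 degrees
    mod 360 = 208.06 degrees

208.06 degrees


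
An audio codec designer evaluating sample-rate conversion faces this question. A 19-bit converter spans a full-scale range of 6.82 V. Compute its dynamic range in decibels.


Dynamic range from full-scale to LSB:
V_min = V_max / 2^bits = 6.82 / 2^19
DR = 20 * log10(V_max / V_min)
   = 20 * log10(2^19)
   = 20 * 19 * log10(2)
   = 114.39 dB

114.39 dB


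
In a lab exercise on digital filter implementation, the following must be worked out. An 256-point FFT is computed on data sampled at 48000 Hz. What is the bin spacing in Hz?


DFT frequency resolution:
df = fs / N
   = 48000 / 256
   = 187.5 Hz

187.5 Hz


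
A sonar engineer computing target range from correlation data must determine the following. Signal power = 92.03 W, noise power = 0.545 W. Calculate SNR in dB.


SNR in decibels:
SNR = 10 * log10(Ps / Pn)
    = 10 * log10(92.03 / 0.545)
    = 10 * log10(168.8624)
    = 10 * 2.2275
    = 22.28 dB

22.28 dB


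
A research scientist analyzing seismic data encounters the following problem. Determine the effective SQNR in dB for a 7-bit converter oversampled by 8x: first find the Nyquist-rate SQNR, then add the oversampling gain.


Step 1 — baseline SQNR at Nyquist:
SQNR_base = 6.02*N + 1.76
          = 6.02*7 + 1.76
          = 43.9 dB

Step 2 — oversampling processing gain:
G = 10*log10(OSR) = 10*log10(8) = 9.03 dB

Step 3 — total:
SQNR_total = 43.9 + 9.03 = 52.93 dB

Base SQNR = 43.9 dB; oversampled SQNR = 52.93 dB


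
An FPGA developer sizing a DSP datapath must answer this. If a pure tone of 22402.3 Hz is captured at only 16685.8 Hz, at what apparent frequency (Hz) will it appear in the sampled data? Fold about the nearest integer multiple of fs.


Compute the nearest integer multiple of fs to the signal:
n = round(22402.3 / 16685.8) = 1
f_alias = |22402.3 - 1 * 16685.8|
        = |22402.3 - 16685.8|
        = 5716.5 Hz

5716.5


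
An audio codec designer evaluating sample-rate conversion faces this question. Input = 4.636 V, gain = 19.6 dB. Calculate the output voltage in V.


Output voltage from dB gain:
V_out = V_in * 10^(gain_dB / 20)
      = 4.636 * 10^(19.6 / 20)
      = 4.636 * 9.549926
      = 44.2735 V

44.2735 V


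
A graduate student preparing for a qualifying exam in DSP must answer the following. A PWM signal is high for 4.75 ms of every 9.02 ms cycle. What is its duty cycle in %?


Duty cycle as a percentage:
DC = (t_on / T) * 100
   = (4.75 / 9.02) * 100
   = 0.526608 * 100
   = 52.66 %

52.66 %


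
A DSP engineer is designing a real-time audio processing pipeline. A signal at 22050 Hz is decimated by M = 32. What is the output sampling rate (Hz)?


Decimation reduces the sample rate:
fs_out = fs_in / M
       = 22050 / 32
       = 689.0625 Hz

689.0625 Hz


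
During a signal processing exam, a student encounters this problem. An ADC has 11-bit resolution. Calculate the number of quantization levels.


Number of quantization levels = 2^N
= 2^11
= 2048

2048


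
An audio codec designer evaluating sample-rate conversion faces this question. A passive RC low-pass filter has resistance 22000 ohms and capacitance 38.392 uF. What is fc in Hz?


Cutoff frequency of a first-order RC filter:
fc = 1 / (2 * pi * R * C)
C = 38.392 uF = 3.8392e-05 F
fc = 1 / (2 * pi * 22000 * 3.8392e-05)
   = 1 / 5.3069291068913
   = 0.188433 Hz

0.188433 Hz


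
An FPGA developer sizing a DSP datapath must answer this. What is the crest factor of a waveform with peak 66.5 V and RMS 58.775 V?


Crest factor is the ratio of peak to RMS:
CF = V_peak / V_rms
   = 66.5 / 58.775
   = 1.1314

1.1314


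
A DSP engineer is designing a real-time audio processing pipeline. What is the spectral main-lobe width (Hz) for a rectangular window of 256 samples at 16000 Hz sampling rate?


Main lobe width for a rectangular window:
Width = 2 * fs / N
      = 2 * 16000 / 256
      = 32000 / 256
      = 125.0 Hz

125.0 Hz


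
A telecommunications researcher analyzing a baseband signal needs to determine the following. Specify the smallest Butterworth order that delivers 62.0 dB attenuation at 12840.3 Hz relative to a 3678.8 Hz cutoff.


Butterworth filter order formula:
n = log10(10^(A/10) - 1) / (2 * log10(f_stop/f_pass))
10^(62.0/10) - 1 = 1584892.1925
f_stop/f_pass = 12840.3 / 3678.8 = 3.4904
n = 5.7104 -> ceil = 6

6


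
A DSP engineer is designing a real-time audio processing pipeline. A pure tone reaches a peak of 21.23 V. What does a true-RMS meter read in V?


RMS voltage for a sinusoidal waveform:
V_rms = V_peak / sqrt(2)
      = 21.23 / 1.414214
      = 15.012 V

15.012 V


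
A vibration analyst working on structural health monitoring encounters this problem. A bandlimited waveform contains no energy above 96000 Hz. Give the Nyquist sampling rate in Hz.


The Nyquist rate is twice the maximum frequency component.
fs_min = 2 * fmax
      = 2 * 96000
      = 192000 Hz

192000


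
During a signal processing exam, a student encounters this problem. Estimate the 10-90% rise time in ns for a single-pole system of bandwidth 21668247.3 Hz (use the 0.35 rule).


Rise time from bandwidth relationship:
tr = 0.35 / BW
   = 0.35 / 21668247.3
   = 1.615266778e-08 s
   = 16.1527 ns

16.1527 ns


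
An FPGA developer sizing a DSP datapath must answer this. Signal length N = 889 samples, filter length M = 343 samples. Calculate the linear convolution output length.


Linear convolution output length:
L = N + M - 1
  = 889 + 343 - 1
  = 1231 samples

1231


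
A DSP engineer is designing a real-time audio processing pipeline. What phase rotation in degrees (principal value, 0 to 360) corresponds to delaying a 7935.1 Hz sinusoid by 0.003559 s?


Phase shift from frequency and time delay:
phi = 360 * f * t_delay
    = 360 * 7935.1 * 0.003559
    = 10166.77 degrees
    mod 360 = 86.77 degrees

86.77 degrees


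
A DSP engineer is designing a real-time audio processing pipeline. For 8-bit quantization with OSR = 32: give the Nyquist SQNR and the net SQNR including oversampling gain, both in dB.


Step 1 — baseline SQNR at Nyquist:
SQNR_base = 6.02*N + 1.76
          = 6.02*8 + 1.76
          = 49.92 dB

Step 2 — oversampling processing gain:
G = 10*log10(OSR) = 10*log10(32) = 15.05 dB

Step 3 — total:
SQNR_total = 49.92 + 15.05 = 64.97 dB

Base SQNR = 49.92 dB; oversampled SQNR = 64.97 dB


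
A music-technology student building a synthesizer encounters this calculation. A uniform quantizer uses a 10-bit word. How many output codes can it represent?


Number of quantization levels = 2^N
= 2^10
= 1024

1024


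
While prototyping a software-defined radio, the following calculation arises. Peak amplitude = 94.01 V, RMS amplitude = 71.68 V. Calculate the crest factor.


Crest factor is the ratio of peak to RMS:
CF = V_peak / V_rms
   = 94.01 / 71.68
   = 1.3115

1.3115


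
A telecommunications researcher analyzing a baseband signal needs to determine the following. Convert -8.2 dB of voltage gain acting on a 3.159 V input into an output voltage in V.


Output voltage from dB gain:
V_out = V_in * 10^(gain_dB / 20)
      = 3.159 * 10^(-8.2 / 20)
      = 3.159 * 0.389045
      = 1.229 V

1.229 V


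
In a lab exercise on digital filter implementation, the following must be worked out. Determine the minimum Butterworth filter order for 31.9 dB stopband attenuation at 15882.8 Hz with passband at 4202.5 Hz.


Butterworth filter order formula:
n = log10(10^(A/10) - 1) / (2 * log10(f_stop/f_pass))
10^(31.9/10) - 1 = 1547.8166
f_stop/f_pass = 15882.8 / 4202.5 = 3.7794
n = 2.762 -> ceil = 3

3


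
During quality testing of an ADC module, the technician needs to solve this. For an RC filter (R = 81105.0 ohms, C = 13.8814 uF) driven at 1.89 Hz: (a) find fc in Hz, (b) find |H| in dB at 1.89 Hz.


Step 1 — cutoff frequency:
fc = 1 / (2*pi*R*C)
C = 13.8814 uF = 1.38814e-05 F
fc = 1 / (2*pi*81105.0*1.38814e-05)
   = 0.141364 Hz

Step 2 — magnitude at f = 1.89 Hz:
|H(f)| = 1 / sqrt(1 + (f/fc)^2)
f/fc = 1.89 / 0.141364 = 13.369741
|H| = 1 / sqrt(1 + 178.749974) = 0.0745874
|H|_dB = 20*log10(0.0745874) = -22.55 dB

fc = 0.141364 Hz; |H(1.89 Hz)| = -22.55 dB


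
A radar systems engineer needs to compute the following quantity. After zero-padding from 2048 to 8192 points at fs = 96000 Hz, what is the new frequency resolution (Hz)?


Frequency resolution after zero-padding:
N_padded = 2048 * 4 = 8192
df = fs / N_padded
   = 96000 / 8192
   = 11.7188 Hz

11.7188 Hz


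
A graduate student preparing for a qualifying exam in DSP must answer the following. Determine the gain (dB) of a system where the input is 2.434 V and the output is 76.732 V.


Voltage gain in dB:
G = 20 * log10(Vout / Vin)
  = 20 * log10(76.732 / 2.434)
  = 20 * log10(31.525062)
  = 20 * 1.498656
  = 29.97 dB

29.97 dB


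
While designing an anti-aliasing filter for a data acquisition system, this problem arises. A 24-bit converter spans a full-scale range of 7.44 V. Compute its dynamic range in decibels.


Dynamic range from full-scale to LSB:
V_min = V_max / 2^bits = 7.44 / 2^24
DR = 20 * log10(V_max / V_min)
   = 20 * log10(2^24)
   = 20 * 24 * log10(2)
   = 144.49 dB

144.49 dB


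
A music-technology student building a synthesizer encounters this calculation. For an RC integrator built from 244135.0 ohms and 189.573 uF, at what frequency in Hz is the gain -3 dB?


Cutoff frequency of a first-order RC filter:
fc = 1 / (2 * pi * R * C)
C = 189.573 uF = 0.000189573 F
fc = 1 / (2 * pi * 244135.0 * 0.000189573)
   = 1 / 290.79463983897
   = 0.003439 Hz

0.003439 Hz


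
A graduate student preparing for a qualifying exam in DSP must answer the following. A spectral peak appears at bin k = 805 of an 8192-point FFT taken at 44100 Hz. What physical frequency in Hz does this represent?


Frequency of DFT bin k:
f_k = k * fs / N
    = 805 * 44100 / 8192
    = 35500500 / 8192
    = 4333.557 Hz

4333.557 Hz


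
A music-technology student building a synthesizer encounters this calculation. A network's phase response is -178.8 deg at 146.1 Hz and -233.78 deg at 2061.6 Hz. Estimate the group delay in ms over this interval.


Group delay from phase difference:
tau = -d(phi)/d(omega)
d(phi) = -54.98 deg = -0.959582 rad
d(omega) = 2*pi*(2061.6 - 146.1) = 12035.4415 rad/s
tau = -(-0.959582) / 12035.4415
    = 0.0797 ms

0.0797 ms


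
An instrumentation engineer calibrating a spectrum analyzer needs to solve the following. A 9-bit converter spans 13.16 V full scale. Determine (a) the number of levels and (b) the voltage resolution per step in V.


Step 1 — number of quantization levels:
L = 2^N = 2^9 = 512

Step 2 — LSB step size:
delta = Vfs / L
      = 13.16 / 512
      = 0.02570313 V

Levels = 512; step size = 0.02570313 V


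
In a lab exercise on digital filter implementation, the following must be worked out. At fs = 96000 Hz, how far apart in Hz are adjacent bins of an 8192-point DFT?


DFT frequency resolution:
df = fs / N
   = 96000 / 8192
   = 11.7188 Hz

11.7188 Hz


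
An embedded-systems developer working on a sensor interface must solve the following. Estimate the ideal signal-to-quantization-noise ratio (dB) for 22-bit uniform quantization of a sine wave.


Theoretical SNR for a full-scale sinusoid:
SNR = 6.02 * N + 1.76
    = 6.02 * 22 + 1.76
    = 132.44 + 1.76
    = 134.2 dB

134.2 dB


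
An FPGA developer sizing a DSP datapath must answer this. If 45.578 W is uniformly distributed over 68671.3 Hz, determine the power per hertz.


Power spectral density:
PSD = P / BW
    = 45.578 / 68671.3
    = 0.00066371 W/Hz

0.00066371 W/Hz


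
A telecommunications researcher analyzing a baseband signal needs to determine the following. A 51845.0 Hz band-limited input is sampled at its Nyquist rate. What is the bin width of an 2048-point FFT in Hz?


Step 1 — Nyquist sampling rate:
fs = 2 * fmax = 2 * 51845.0 = 103690.0 Hz

Step 2 — DFT bin spacing:
df = fs / N = 103690.0 / 2048 = 50.6299 Hz

50.6299 Hz


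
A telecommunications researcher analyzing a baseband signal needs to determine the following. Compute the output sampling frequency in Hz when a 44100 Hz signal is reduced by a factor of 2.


Decimation reduces the sample rate:
fs_out = fs_in / M
       = 44100 / 2
       = 22050.0 Hz

22050.0 Hz


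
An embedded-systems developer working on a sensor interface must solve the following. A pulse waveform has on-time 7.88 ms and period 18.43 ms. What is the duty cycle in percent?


Duty cycle as a percentage:
DC = (t_on / T) * 100
   = (7.88 / 18.43) * 100
   = 0.427564 * 100
   = 42.76 %

42.76 %


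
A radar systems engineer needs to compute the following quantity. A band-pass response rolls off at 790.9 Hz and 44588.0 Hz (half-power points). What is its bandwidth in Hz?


Bandwidth is the difference of -3dB frequencies:
BW = f_high - f_low
   = 44588.0 - 790.9
   = 43797.1 Hz

43797.1 Hz


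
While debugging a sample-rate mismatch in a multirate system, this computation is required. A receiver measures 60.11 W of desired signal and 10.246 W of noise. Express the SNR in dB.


SNR in decibels:
SNR = 10 * log10(Ps / Pn)
    = 10 * log10(60.11 / 10.246)
    = 10 * log10(5.8667)
    = 10 * 0.7684
    = 7.68 dB

7.68 dB


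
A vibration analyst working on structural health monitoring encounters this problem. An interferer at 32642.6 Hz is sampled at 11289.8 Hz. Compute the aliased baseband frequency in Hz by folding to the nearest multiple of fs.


Compute the nearest integer multiple of fs to the signal:
n = round(32642.6 / 11289.8) = 3
f_alias = |32642.6 - 3 * 11289.8|
        = |32642.6 - 33869.4|
        = 1226.8 Hz

1226.8


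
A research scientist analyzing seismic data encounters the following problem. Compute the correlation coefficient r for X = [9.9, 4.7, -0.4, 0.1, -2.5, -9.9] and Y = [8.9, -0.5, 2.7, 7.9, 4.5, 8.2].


Pearson correlation coefficient (population):
r = cov(X,Y) / (std(X) * std(Y))
Mean X = 0.3167, Mean Y = 5.2833
Cov(X,Y) = -2.833056
Std(X) = 6.109123, Std(Y) = 3.395299
r = -0.1366

-0.1366


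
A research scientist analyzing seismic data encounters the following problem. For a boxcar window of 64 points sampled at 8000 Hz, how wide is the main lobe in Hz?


Main lobe width for a rectangular window:
Width = 2 * fs / N
      = 2 * 8000 / 64
      = 16000 / 64
      = 250.0 Hz

250.0 Hz


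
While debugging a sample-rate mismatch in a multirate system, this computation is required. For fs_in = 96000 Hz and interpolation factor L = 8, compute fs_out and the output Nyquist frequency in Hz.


Step 1 — output sample rate after interpolation by L:
fs_out = L * fs_in = 8 * 96000 = 768000 Hz

Step 2 — Nyquist frequency of the output stream:
f_Nyq = fs_out / 2 = 768000 / 2 = 384000.0 Hz

fs_out = 768000 Hz; f_Nyquist = 384000.0 Hz


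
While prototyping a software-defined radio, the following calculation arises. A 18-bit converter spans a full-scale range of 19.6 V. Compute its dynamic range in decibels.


Dynamic range from full-scale to LSB:
V_min = V_max / 2^bits = 19.6 / 2^18
DR = 20 * log10(V_max / V_min)
   = 20 * log10(2^18)
   = 20 * 18 * log10(2)
   = 108.37 dB

108.37 dB


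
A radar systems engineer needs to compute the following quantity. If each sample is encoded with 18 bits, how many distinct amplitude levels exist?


Number of quantization levels = 2^N
= 2^18
= 262144

262144


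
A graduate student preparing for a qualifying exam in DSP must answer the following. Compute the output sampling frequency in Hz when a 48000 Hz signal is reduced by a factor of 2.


Decimation reduces the sample rate:
fs_out = fs_in / M
       = 48000 / 2
       = 24000.0 Hz

24000.0 Hz


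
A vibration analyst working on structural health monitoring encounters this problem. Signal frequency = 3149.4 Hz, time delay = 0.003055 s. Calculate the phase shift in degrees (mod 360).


Phase shift from frequency and time delay:
phi = 360 * f * t_delay
    = 360 * 3149.4 * 0.003055
    = 3463.71 degrees
    mod 360 = 223.71 degrees

223.71 degrees


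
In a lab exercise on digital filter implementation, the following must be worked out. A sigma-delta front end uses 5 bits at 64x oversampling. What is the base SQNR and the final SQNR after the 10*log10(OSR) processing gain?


Step 1 — baseline SQNR at Nyquist:
SQNR_base = 6.02*N + 1.76
          = 6.02*5 + 1.76
          = 31.86 dB

Step 2 — oversampling processing gain:
G = 10*log10(OSR) = 10*log10(64) = 18.06 dB

Step 3 — total:
SQNR_total = 31.86 + 18.06 = 49.92 dB

Base SQNR = 31.86 dB; oversampled SQNR = 49.92 dB


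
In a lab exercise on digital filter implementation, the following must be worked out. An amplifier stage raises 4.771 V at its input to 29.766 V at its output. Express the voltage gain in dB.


Voltage gain in dB:
G = 20 * log10(Vout / Vin)
  = 20 * log10(29.766 / 4.771)
  = 20 * log10(6.238944)
  = 20 * 0.795111
  = 15.9 dB

15.9 dB


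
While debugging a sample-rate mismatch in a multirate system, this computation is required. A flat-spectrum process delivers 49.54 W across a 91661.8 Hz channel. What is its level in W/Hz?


Power spectral density:
PSD = P / BW
    = 49.54 / 91661.8
    = 0.00054047 W/Hz

0.00054047 W/Hz


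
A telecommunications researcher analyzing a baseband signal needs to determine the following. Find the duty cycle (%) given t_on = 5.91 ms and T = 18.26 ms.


Duty cycle as a percentage:
DC = (t_on / T) * 100
   = (5.91 / 18.26) * 100
   = 0.323658 * 100
   = 32.37 %

32.37 %


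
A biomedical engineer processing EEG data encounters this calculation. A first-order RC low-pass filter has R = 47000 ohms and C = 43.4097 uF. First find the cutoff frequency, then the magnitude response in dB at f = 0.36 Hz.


Step 1 — cutoff frequency:
fc = 1 / (2*pi*R*C)
C = 43.4097 uF = 4.34097e-05 F
fc = 1 / (2*pi*47000*4.34097e-05)
   = 0.0780073 Hz

Step 2 — magnitude at f = 0.36 Hz:
|H(f)| = 1 / sqrt(1 + (f/fc)^2)
f/fc = 0.36 / 0.0780073 = 4.614953
|H| = 1 / sqrt(1 + 21.297791) = 0.2117723
|H|_dB = 20*log10(0.2117723) = -13.48 dB

fc = 0.0780073 Hz; |H(0.36 Hz)| = -13.48 dB


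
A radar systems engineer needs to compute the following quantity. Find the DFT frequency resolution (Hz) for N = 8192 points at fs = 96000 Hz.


DFT frequency resolution:
df = fs / N
   = 96000 / 8192
   = 11.7188 Hz

11.7188 Hz


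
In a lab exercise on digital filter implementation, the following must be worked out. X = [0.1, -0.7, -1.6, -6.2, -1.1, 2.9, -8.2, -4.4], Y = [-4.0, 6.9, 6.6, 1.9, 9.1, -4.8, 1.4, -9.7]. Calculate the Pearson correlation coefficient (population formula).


Pearson correlation coefficient (population):
r = cov(X,Y) / (std(X) * std(Y))
Mean X = -2.4, Mean Y = 0.925
Cov(X,Y) = -0.3175
Std(X) = 3.384524, Std(Y) = 6.182991
r = -0.0152

-0.0152


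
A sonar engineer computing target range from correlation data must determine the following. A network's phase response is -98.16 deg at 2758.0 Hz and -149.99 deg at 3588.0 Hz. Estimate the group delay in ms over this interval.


Group delay from phase difference:
tau = -d(phi)/d(omega)
d(phi) = -51.83 deg = -0.904604 rad
d(omega) = 2*pi*(3588.0 - 2758.0) = 5215.0438 rad/s
tau = -(-0.904604) / 5215.0438
    = 0.1735 ms

0.1735 ms


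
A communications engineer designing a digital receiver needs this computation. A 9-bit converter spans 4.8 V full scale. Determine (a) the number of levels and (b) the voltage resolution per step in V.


Step 1 — number of quantization levels:
L = 2^N = 2^9 = 512

Step 2 — LSB step size:
delta = Vfs / L
      = 4.8 / 512
      = 0.009375 V

Levels = 512; step size = 0.009375 V


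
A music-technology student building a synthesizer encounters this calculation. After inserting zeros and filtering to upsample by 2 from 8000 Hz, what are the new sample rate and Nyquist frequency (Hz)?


Step 1 — output sample rate after interpolation by L:
fs_out = L * fs_in = 2 * 8000 = 16000 Hz

Step 2 — Nyquist frequency of the output stream:
f_Nyq = fs_out / 2 = 16000 / 2 = 8000.0 Hz

fs_out = 16000 Hz; f_Nyquist = 8000.0 Hz


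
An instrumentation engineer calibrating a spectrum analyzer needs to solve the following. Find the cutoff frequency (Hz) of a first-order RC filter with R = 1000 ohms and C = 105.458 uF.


Cutoff frequency of a first-order RC filter:
fc = 1 / (2 * pi * R * C)
C = 105.458 uF = 0.000105458 F
fc = 1 / (2 * pi * 1000 * 0.000105458)
   = 1 / 0.66261215612454
   = 1.509178 Hz

1.509178 Hz


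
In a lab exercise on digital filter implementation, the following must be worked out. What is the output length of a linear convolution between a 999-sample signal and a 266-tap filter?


Linear convolution output length:
L = N + M - 1
  = 999 + 266 - 1
  = 1264 samples

1264


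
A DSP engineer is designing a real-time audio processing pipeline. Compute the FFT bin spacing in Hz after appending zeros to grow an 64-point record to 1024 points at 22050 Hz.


Frequency resolution after zero-padding:
N_padded = 64 * 16 = 1024
df = fs / N_padded
   = 22050 / 1024
   = 21.5332 Hz

21.5332 Hz


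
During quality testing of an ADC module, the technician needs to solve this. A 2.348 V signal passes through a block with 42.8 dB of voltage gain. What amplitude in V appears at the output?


Output voltage from dB gain:
V_out = V_in * 10^(gain_dB / 20)
      = 2.348 * 10^(42.8 / 20)
      = 2.348 * 138.038426
      = 324.1142 V

324.1142 V


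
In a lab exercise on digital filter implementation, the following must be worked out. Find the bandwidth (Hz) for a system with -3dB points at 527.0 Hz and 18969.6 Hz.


Bandwidth is the difference of -3dB frequencies:
BW = f_high - f_low
   = 18969.6 - 527.0
   = 18442.6 Hz

18442.6 Hz


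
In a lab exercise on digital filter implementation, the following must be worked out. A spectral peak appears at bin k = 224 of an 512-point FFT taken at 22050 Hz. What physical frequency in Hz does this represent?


Frequency of DFT bin k:
f_k = k * fs / N
    = 224 * 22050 / 512
    = 4939200 / 512
    = 9646.875 Hz

9646.875 Hz


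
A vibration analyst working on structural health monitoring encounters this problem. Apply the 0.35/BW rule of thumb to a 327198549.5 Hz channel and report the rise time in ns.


Rise time from bandwidth relationship:
tr = 0.35 / BW
   = 0.35 / 327198549.5
   = 1.069686894e-09 s
   = 1.0697 ns

1.0697 ns


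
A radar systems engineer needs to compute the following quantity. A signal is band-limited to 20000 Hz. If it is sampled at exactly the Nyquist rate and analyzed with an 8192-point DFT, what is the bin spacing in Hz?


Step 1 — Nyquist sampling rate:
fs = 2 * fmax = 2 * 20000 = 40000 Hz

Step 2 — DFT bin spacing:
df = fs / N = 40000 / 8192 = 4.8828 Hz

4.8828 Hz


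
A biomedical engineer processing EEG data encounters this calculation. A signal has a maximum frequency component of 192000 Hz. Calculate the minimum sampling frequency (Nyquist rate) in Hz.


The Nyquist rate is twice the maximum frequency component.
fs_min = 2 * fmax
      = 2 * 192000
      = 384000 Hz

384000


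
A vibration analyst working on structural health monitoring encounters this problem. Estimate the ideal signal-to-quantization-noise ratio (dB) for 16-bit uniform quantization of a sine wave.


Theoretical SNR for a full-scale sinusoid:
SNR = 6.02 * N + 1.76
    = 6.02 * 16 + 1.76
    = 96.32 + 1.76
    = 98.08 dB

98.08 dB
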